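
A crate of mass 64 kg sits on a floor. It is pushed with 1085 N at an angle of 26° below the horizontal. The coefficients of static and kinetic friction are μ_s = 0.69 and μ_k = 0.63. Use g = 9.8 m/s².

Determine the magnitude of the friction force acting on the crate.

The vertical component of P adds to the normal force: N = m g + P sin α = 627.2 + 475.6 = 1103 N.
The horizontal driving force is P cos α = 975.2 N, so equilibrium needs friction f = 975.2 N.
μ_s N = 0.69 × 1103 = 761 N.
The required friction exceeds μ_s N, so the crate moves and f = μ_k N = 695 N.

f ≈ 695 N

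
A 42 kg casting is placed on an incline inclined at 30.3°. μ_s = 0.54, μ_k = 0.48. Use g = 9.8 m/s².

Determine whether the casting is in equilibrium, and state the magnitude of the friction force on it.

f ≈ 171 N

N = m g cos θ = 355 N.
Down-slope weight component: m g sin θ = 208 N.
μ_s N = 192 N.
208 > 192 N, so it slides; kinetic friction f = μ_k N = 0.48×355 = 171 N.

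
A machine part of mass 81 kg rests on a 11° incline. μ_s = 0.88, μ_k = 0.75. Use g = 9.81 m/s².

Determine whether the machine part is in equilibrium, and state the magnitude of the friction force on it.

f ≈ 152 N

N = m g cos θ = 780 N.
Down-slope weight component: m g sin θ = 152 N.
μ_s N = 686 N.
152 ≤ 686 N, so it stays put; friction = 152 N.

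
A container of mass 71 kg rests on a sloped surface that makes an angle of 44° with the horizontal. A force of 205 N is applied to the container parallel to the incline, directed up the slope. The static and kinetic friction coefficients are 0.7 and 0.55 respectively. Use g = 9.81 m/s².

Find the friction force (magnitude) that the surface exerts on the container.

f ≈ 279 N (up the incline)

Normal force: N = m g cos θ = 71 × 9.81 × cos 44° = 501 N.
The friction needed for equilibrium is m g sin θ − P = 483.8 − 205 = 278.8 N, measured positive up-slope.
The static-friction ceiling is μ_s N = 0.7 × 501 = 350.7 N.
Since |278.8| ≤ 350.7 N, the container remains in static equilibrium and friction takes exactly the required value.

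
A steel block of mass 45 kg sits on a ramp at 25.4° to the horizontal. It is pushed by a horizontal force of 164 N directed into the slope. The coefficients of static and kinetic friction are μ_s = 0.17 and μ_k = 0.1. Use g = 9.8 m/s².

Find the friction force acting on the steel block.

The horizontal push has a component P sin θ into the surface, so N = m g cos θ + P sin θ = 398.4 + 70.35 = 468.7 N.
Parallel to the incline: P cos θ − m g sin θ = 148.1 − 189.2 = -41.01 N; the friction needed to balance this is 41.01 N acting up the slope.
Maximum static friction: μ_s N = 0.17 × 468.7 = 79.68 N.
Since 41.01 N is within the 79.68 N limit, the steel block stays put and friction is exactly 41 N.

f ≈ 41 N (up the incline)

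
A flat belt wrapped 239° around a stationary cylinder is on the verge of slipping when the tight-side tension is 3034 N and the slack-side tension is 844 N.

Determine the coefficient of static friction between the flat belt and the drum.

μ ≈ 0.307

T₂/T₁ = e^{μβ} → μ = ln(T₂/T₁)/β.
β = 239° = 4.171 rad.
μ = ln(3034/844)/4.171 = ln(3.595)/4.171 = 0.307.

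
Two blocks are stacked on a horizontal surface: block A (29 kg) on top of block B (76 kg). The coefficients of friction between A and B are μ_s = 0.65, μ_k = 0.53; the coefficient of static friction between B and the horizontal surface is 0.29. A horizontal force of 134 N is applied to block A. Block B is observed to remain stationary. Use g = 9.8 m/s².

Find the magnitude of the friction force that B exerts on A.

f ≈ 134 N

Between the blocks, N₁ = m_A g = 284.2 N.
So the A–B interface can sustain at most μ_s N₁ = 184.7 N of static friction.
P = 134 N is within that limit, so A and B move together (both at rest); the A–B friction is simply f₁ = P = 134 N.
By Newton's third law B feels 134 N forward from A. With B stationary, the floor's static friction on B balances it: f₂ = 134 N (well within μ_s(m_A+m_B)g = 298.4 N).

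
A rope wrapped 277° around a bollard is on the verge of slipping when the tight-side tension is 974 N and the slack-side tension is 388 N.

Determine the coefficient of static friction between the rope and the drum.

T₂/T₁ = e^{μβ} → μ = ln(T₂/T₁)/β.
β = 277° = 4.835 rad.
μ = ln(974/388)/4.835 = ln(2.51)/4.835 = 0.19.

μ ≈ 0.19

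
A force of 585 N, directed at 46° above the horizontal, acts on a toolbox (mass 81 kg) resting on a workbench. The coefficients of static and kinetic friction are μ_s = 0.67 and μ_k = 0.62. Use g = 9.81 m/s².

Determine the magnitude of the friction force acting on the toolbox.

The vertical component of P reduces the normal force: N = m g − P sin α = 794.6 − 420.8 = 373.8 N.
For equilibrium, f = P cos α = 585×cos 46° = 406.4 N.
The static-friction limit is μ_s N = 250.4 N.
406.4 > 250.4 N → the toolbox slides; f = μ_k N = 0.62×373.8 = 232 N.

f ≈ 232 N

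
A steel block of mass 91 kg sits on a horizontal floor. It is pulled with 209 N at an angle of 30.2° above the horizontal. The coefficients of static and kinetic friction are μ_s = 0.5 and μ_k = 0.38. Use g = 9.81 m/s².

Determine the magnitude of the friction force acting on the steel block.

f ≈ 181 N

The vertical component of P reduces the normal force: N = m g − P sin α = 892.7 − 105.1 = 787.6 N.
Horizontally, friction must balance P cos α = 180.6 N.
The static-friction limit is μ_s N = 393.8 N.
Since 180.6 N does not exceed the limit, the steel block stays at rest and f = 181 N.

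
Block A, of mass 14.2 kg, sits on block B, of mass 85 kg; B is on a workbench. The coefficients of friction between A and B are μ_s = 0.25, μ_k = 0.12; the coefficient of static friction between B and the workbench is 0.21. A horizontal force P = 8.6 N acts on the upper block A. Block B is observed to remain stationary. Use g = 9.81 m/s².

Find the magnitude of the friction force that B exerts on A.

Normal force at the A–B interface: N₁ = m_A g = 139.3 N.
So the A–B interface can sustain at most μ_s N₁ = 34.83 N of static friction.
P = 8.6 N is within that limit, so A and B move together (both at rest); the A–B friction is simply f₁ = P = 8.6 N.
By Newton's third law B feels 8.6 N forward from A. With B stationary, the floor's static friction on B balances it: f₂ = 8.6 N (well within μ_s(m_A+m_B)g = 204.4 N).

f ≈ 8.6 N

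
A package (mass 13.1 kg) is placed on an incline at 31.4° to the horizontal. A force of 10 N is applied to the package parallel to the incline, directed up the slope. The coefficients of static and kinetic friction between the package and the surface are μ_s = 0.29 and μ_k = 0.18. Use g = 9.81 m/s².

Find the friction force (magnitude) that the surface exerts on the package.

f ≈ 19.7 N (up the incline)

Perpendicular to the surface, N = m g cos θ = 13.1·9.81·cos 31.4° = 109.7 N.
Parallel to the incline, ΣF = 0 gives f = m g sin θ − P = 66.96 − 10 = 56.96 N (up-slope positive).
Static friction can supply at most μ_s N = 31.81 N.
Since |56.96| > 31.81 N, static friction cannot hold it; the package slides down the incline and kinetic friction applies: f = μ_k N = 0.18 × 109.7 = 19.7 N.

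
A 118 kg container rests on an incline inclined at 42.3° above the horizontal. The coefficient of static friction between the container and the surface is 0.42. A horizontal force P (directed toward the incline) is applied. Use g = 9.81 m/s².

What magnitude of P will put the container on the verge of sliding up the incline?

At impending motion up the slope, friction acts down-slope at its limit: f = μ_s N.
Perpendicular to the incline: N = m g cos θ + P sin θ.
Along the incline: P cos θ = m g sin θ + μ_s N = m g sin θ + μ_s (m g cos θ + P sin θ).
Solving, P (cos θ − μ_s sin θ) = m g (sin θ + μ_s cos θ), so P = 118×9.81×(sin 42.3° + 0.42 cos 42.3°)/(cos 42.3° − 0.42 sin 42.3°) = 1160×0.9837/0.457 = 2490 N.

P ≈ 2490 N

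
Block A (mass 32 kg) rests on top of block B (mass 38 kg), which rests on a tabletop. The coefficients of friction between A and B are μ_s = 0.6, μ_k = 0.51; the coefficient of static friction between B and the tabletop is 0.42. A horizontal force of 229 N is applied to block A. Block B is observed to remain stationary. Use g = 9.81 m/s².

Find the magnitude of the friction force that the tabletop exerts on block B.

Between the blocks, N₁ = m_A g = 313.9 N.
So the A–B interface can sustain at most μ_s N₁ = 188.4 N of static friction.
Since P = 229 N > 188.4 N, A slides on B; the A–B friction is kinetic: f₁ = μ_k N₁ = 0.51×313.9 = 160 N.
B experiences an equal 160 N forward from A (third law). B is in equilibrium, so the floor supplies f₂ = 160 N of static friction (limit μ_s(m_A+m_B)g = 288.4 N, not exceeded).

f ≈ 160 N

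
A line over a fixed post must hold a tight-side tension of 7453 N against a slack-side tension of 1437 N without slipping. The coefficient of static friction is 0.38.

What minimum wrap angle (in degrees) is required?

β_min ≈ 248°

T₂/T₁ = e^{μβ} → β = ln(T₂/T₁)/μ.
β = ln(7453/1437)/0.38 = 1.646/0.38 = 4.332 rad.
In degrees: β = 4.332 × 180/π = 248°.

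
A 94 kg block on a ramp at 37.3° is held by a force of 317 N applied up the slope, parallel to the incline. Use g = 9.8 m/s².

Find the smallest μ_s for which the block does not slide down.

N = m g cos θ = 732.8 N.
Friction must make up the shortfall along the incline: f = m g sin θ − P = 558.2 − 317 = 241.2 N.
At the threshold f = μ_s N, so μ_s,min = 241.2/732.8 = 0.329.

μ_s,min ≈ 0.329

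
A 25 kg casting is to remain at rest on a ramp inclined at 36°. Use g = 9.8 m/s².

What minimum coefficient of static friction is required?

μ_s,min ≈ 0.727

At the slip threshold m g sin θ = μ_s m g cos θ, so μ_s,min = tan θ.
μ_s,min = tan 36° = 0.727.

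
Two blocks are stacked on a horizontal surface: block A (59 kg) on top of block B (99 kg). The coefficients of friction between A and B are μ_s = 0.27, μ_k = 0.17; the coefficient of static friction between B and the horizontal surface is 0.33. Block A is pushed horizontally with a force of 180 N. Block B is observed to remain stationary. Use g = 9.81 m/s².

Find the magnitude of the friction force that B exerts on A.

The normal force B exerts on A is simply A's weight, N₁ = 578.8 N.
So the A–B interface can sustain at most μ_s N₁ = 156.3 N of static friction.
Since P = 180 N > 156.3 N, A slides on B; the A–B friction is kinetic: f₁ = μ_k N₁ = 0.17×578.8 = 98.4 N.
By Newton's third law B feels 98.4 N forward from A. With B stationary, the floor's static friction on B balances it: f₂ = 98.4 N (well within μ_s(m_A+m_B)g = 511.5 N).

f ≈ 98.4 N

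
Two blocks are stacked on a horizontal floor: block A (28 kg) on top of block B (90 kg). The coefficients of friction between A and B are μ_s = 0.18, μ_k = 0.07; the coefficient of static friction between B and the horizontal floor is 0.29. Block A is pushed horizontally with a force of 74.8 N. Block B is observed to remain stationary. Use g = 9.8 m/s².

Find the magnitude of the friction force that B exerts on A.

f ≈ 19.2 N

The normal force B exerts on A is simply A's weight, N₁ = 274.4 N.
So the A–B interface can sustain at most μ_s N₁ = 49.39 N of static friction.
Since P = 74.8 N > 49.39 N, A slides on B; the A–B friction is kinetic: f₁ = μ_k N₁ = 0.07×274.4 = 19.2 N.
By Newton's third law B feels 19.2 N forward from A. With B stationary, the floor's static friction on B balances it: f₂ = 19.2 N (well within μ_s(m_A+m_B)g = 335.4 N).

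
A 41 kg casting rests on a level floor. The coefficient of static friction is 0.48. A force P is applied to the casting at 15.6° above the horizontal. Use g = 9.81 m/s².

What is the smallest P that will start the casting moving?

N = m g − P sin α (the pull lifts the casting).
At impending slip, P cos α = μ_s N = μ_s (m g − P sin α).
Solving: P (cos α + μ_s sin α) = μ_s m g → P = 0.48×402/(cos 15.6° + 0.48 sin 15.6°) = 193/1.092 = 177 N.

P ≈ 177 N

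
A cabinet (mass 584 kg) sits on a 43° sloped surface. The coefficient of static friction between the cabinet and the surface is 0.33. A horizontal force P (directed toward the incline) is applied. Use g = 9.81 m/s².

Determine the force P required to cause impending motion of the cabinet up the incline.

P ≈ 10400 N

At impending motion up the slope, friction acts down-slope at its limit: f = μ_s N.
Perpendicular to the incline: N = m g cos θ + P sin θ.
Along the incline: P cos θ = m g sin θ + μ_s N = m g sin θ + μ_s (m g cos θ + P sin θ).
Solving, P (cos θ − μ_s sin θ) = m g (sin θ + μ_s cos θ), so P = 584×9.81×(sin 43° + 0.33 cos 43°)/(cos 43° − 0.33 sin 43°) = 5730×0.9233/0.5063 = 10400 N.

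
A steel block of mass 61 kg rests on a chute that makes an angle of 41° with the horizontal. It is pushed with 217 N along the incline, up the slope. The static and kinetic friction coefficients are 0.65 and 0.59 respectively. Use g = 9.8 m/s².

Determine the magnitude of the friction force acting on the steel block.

The normal reaction is N = m g cos θ = 451.2 N.
Parallel to the incline, ΣF = 0 gives f = m g sin θ − P = 392.2 − 217 = 175.2 N (up-slope positive).
Maximum static friction available: μ_s N = 0.65 × 451.2 = 293.3 N.
Since |175.2| ≤ 293.3 N, no slip — friction simply equals what equilibrium demands.

f ≈ 175 N (up the incline)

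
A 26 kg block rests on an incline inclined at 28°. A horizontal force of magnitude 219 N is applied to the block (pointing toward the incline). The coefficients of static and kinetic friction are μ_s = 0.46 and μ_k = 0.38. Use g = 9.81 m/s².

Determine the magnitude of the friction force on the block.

f ≈ 73.6 N (down the incline)

The horizontal push has a component P sin θ into the surface, so N = m g cos θ + P sin θ = 225.2 + 102.8 = 328 N.
Along the incline, the net driving force (taking up-slope positive) is P cos θ − m g sin θ = 193.4 − 119.7 = 73.62 N, so equilibrium requires friction f = -73.62 N (down-slope).
Maximum static friction: μ_s N = 0.46 × 328 = 150.9 N.
Since 73.62 N is within the 150.9 N limit, the block stays put and friction is exactly 73.6 N.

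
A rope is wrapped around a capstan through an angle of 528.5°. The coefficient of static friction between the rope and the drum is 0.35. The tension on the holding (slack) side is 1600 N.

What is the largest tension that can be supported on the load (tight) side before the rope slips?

At impending slip the capstan equation gives T₂/T₁ = e^{μβ} with β in radians.
β = 528.5° × π/180 = 9.224 rad.
e^{μβ} = e^{0.35×9.224} = 25.24.
T₂ = T₁ · e^{μβ} = 1600 × 25.24 = 40400 N.

T_max ≈ 40400 N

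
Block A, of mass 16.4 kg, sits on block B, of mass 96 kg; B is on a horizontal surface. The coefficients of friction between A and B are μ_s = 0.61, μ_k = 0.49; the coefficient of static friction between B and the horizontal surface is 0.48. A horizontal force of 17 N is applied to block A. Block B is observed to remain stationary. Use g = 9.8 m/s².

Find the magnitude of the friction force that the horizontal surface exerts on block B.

The normal force B exerts on A is simply A's weight, N₁ = 160.7 N.
Maximum static friction on A from B: μ_s N₁ = 0.61×160.7 = 98.04 N.
P = 17 N is within that limit, so A and B move together (both at rest); the A–B friction is simply f₁ = P = 17 N.
B experiences an equal 17 N forward from A (third law). B is in equilibrium, so the floor supplies f₂ = 17 N of static friction (limit μ_s(m_A+m_B)g = 528.7 N, not exceeded).

f ≈ 17 N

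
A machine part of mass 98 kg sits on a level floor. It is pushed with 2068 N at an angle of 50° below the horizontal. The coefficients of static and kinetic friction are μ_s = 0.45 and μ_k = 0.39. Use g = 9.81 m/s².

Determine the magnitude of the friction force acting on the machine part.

Vertical equilibrium gives N = m g + P sin α = 2546 N.
Horizontally, friction must balance P cos α = 1329 N.
The static-friction limit is μ_s N = 1146 N.
The required friction exceeds μ_s N, so the machine part moves and f = μ_k N = 993 N.

f ≈ 993 N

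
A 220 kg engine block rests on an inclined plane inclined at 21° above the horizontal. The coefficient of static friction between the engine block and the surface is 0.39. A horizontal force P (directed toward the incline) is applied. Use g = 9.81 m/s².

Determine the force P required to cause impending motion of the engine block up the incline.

At impending motion up the slope, friction acts down-slope at its limit: f = μ_s N.
Perpendicular to the incline: N = m g cos θ + P sin θ.
Along the incline: P cos θ = m g sin θ + μ_s N = m g sin θ + μ_s (m g cos θ + P sin θ).
Solving, P (cos θ − μ_s sin θ) = m g (sin θ + μ_s cos θ), so P = 220×9.81×(sin 21° + 0.39 cos 21°)/(cos 21° − 0.39 sin 21°) = 2160×0.7225/0.7938 = 1960 N.

P ≈ 1960 N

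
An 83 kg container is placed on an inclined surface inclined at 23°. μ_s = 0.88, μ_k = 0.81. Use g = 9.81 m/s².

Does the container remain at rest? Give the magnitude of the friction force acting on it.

N = m g cos θ = 750 N.
Down-slope weight component: m g sin θ = 318 N.
μ_s N = 660 N.
318 ≤ 660 N, so it stays put; friction = 318 N.

f ≈ 318 N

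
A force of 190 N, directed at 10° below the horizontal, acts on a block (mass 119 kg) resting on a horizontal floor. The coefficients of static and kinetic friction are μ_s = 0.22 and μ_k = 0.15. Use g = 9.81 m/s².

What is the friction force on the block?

N = m g + P sin α = 1167 + 190×sin 10° = 1200 N.
Horizontally, friction must balance P cos α = 187.1 N.
μ_s N = 0.22 × 1200 = 264.1 N.
Since 187.1 N does not exceed the limit, the block stays at rest and f = 187 N.

f ≈ 187 N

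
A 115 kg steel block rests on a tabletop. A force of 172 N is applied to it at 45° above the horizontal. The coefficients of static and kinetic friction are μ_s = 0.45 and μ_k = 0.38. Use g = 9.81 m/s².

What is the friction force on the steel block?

f ≈ 122 N

Vertical equilibrium gives N = m g − P sin α = 1007 N.
The horizontal driving force is P cos α = 121.6 N, so equilibrium needs friction f = 121.6 N.
The static-friction limit is μ_s N = 452.9 N.
121.6 ≤ 452.9 N → static; friction equals the required 122 N.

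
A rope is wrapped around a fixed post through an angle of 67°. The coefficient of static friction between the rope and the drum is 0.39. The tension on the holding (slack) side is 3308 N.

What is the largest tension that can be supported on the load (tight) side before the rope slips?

T_max ≈ 5220 N

At impending slip the capstan equation gives T₂/T₁ = e^{μβ} with β in radians.
β = 67° × π/180 = 1.169 rad.
e^{μβ} = e^{0.39×1.169} = 1.578.
T₂ = T₁ · e^{μβ} = 3308 × 1.578 = 5220 N.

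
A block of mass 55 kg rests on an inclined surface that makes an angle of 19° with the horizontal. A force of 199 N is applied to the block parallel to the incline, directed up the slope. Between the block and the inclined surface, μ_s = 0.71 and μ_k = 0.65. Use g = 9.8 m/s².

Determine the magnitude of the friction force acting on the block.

Normal force: N = m g cos θ = 55 × 9.8 × cos 19° = 509.6 N.
Parallel to the incline, ΣF = 0 gives f = m g sin θ − P = 175.5 − 199 = -23.52 N (up-slope positive).
Maximum static friction available: μ_s N = 0.71 × 509.6 = 361.8 N.
Since |-23.52| ≤ 361.8 N, static friction is sufficient; f equals the required value, not μ_s N.

f ≈ 23.5 N (down the incline)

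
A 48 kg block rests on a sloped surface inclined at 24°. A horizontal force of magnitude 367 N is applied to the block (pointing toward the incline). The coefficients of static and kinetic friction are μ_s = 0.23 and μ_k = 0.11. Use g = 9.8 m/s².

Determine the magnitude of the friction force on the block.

f ≈ 63.7 N (down the incline)

Normal direction: N = m g cos θ + P sin θ = 579 N.
Parallel to the incline: P cos θ − m g sin θ = 335.3 − 191.3 = 143.9 N; the friction needed to balance this is 143.9 N acting down the slope.
The limit of static friction is μ_s N = 133.2 N.
The required 143.9 N exceeds the static limit, so the block slides up-slope and f = μ_k N = 0.11×579 = 63.7 N.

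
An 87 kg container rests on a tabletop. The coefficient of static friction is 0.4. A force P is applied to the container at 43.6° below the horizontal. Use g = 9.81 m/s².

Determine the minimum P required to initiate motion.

N = m g + P sin α (the push presses the container into the tabletop).
At impending slip, P cos α = μ_s N = μ_s (m g + P sin α).
Solving: P (cos α − μ_s sin α) = μ_s m g → P = 0.4×853/(cos 43.6° − 0.4 sin 43.6°) = 341/0.4483 = 761 N.

P ≈ 761 N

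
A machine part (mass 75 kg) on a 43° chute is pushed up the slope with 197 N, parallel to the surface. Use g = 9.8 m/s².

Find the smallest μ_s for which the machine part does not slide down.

μ_s,min ≈ 0.566

N = m g cos θ = 537.5 N.
Friction must make up the shortfall along the incline: f = m g sin θ − P = 501.3 − 197 = 304.3 N.
At the threshold f = μ_s N, so μ_s,min = 304.3/537.5 = 0.566.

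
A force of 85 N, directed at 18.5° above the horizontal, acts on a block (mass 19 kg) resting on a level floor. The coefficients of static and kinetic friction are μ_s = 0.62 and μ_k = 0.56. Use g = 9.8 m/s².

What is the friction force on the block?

Vertical equilibrium gives N = m g − P sin α = 159.2 N.
The horizontal driving force is P cos α = 80.61 N, so equilibrium needs friction f = 80.61 N.
μ_s N = 0.62 × 159.2 = 98.72 N.
Since 80.61 N does not exceed the limit, the block stays at rest and f = 80.6 N.

f ≈ 80.6 N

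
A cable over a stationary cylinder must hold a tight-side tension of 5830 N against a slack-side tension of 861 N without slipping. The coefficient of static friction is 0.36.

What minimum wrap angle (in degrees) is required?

T₂/T₁ = e^{μβ} → β = ln(T₂/T₁)/μ.
β = ln(5830/861)/0.36 = 1.913/0.36 = 5.313 rad.
In degrees: β = 5.313 × 180/π = 304°.

β_min ≈ 304°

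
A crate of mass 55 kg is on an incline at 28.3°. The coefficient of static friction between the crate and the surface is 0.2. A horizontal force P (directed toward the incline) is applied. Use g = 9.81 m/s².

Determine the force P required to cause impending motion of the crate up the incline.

At impending motion up the slope, friction acts down-slope at its limit: f = μ_s N.
Perpendicular to the incline: N = m g cos θ + P sin θ.
Along the incline: P cos θ = m g sin θ + μ_s N = m g sin θ + μ_s (m g cos θ + P sin θ).
Solving, P (cos θ − μ_s sin θ) = m g (sin θ + μ_s cos θ), so P = 55×9.81×(sin 28.3° + 0.2 cos 28.3°)/(cos 28.3° − 0.2 sin 28.3°) = 540×0.6502/0.7857 = 447 N.

P ≈ 447 N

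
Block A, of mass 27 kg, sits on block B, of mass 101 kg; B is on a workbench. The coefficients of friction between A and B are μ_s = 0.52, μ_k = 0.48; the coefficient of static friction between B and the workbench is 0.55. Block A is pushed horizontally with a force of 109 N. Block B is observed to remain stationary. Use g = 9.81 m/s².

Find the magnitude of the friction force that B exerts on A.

f ≈ 109 N

The normal force B exerts on A is simply A's weight, N₁ = 264.9 N.
So the A–B interface can sustain at most μ_s N₁ = 137.7 N of static friction.
Since P = 109 N ≤ 137.7 N, A does not slip on B; friction on A equals P = 109 N.
B experiences an equal 109 N forward from A (third law). B is in equilibrium, so the floor supplies f₂ = 109 N of static friction (limit μ_s(m_A+m_B)g = 690.6 N, not exceeded).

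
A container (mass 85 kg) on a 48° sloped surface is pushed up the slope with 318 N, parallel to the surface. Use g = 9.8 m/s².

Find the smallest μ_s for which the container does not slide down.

N = m g cos θ = 557.4 N.
Friction must make up the shortfall along the incline: f = m g sin θ − P = 619 − 318 = 301 N.
At the threshold f = μ_s N, so μ_s,min = 301/557.4 = 0.54.

μ_s,min ≈ 0.54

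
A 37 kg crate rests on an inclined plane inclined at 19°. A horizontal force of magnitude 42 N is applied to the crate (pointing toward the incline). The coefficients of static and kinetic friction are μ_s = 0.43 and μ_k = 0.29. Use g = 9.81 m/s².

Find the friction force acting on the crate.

f ≈ 78.5 N (up the incline)

Normal direction: N = m g cos θ + P sin θ = 356.9 N.
Along the incline, the net driving force (taking up-slope positive) is P cos θ − m g sin θ = 39.71 − 118.2 = -78.46 N, so equilibrium requires friction f = 78.46 N (up-slope).
Maximum static friction: μ_s N = 0.43 × 356.9 = 153.5 N.
Since 78.46 N is within the 153.5 N limit, the crate stays put and friction is exactly 78.5 N.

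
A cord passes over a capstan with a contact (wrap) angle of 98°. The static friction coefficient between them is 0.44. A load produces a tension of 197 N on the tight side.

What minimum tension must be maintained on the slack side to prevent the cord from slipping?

Capstan equation at impending slip: T_tight/T_slack = e^{μβ}.
β = 98° = 1.71 rad; e^{μβ} = e^{0.44×1.71} = 2.122.
T_slack = T_tight / e^{μβ} = 197 / 2.122 = 92.8 N.

T_min ≈ 92.8 N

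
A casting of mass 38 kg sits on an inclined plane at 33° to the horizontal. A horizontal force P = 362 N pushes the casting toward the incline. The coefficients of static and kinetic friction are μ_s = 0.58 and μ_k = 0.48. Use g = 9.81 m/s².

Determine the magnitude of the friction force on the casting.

f ≈ 101 N (down the incline)

Normal direction: N = m g cos θ + P sin θ = 509.8 N.
Along the incline, the net driving force (taking up-slope positive) is P cos θ − m g sin θ = 303.6 − 203 = 100.6 N, so equilibrium requires friction f = -100.6 N (down-slope).
The limit of static friction is μ_s N = 295.7 N.
|f_req| = 100.6 ≤ 295.7 N → the casting is in equilibrium; friction equals the required value.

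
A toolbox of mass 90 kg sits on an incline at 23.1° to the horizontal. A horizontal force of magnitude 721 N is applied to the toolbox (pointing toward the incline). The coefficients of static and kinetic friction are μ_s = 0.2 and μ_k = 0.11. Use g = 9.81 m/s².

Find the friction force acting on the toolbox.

Normal direction: N = m g cos θ + P sin θ = 1095 N.
Parallel to the incline: P cos θ − m g sin θ = 663.2 − 346.4 = 316.8 N; the friction needed to balance this is 316.8 N acting down the slope.
The limit of static friction is μ_s N = 219 N.
The required 316.8 N exceeds the static limit, so the toolbox slides up-slope and f = μ_k N = 0.11×1095 = 120 N.

f ≈ 120 N (down the incline)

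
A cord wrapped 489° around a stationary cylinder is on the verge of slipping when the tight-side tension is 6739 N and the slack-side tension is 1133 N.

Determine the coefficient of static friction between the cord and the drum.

T₂/T₁ = e^{μβ} → μ = ln(T₂/T₁)/β.
β = 489° = 8.535 rad.
μ = ln(6739/1133)/8.535 = ln(5.948)/8.535 = 0.209.

μ ≈ 0.209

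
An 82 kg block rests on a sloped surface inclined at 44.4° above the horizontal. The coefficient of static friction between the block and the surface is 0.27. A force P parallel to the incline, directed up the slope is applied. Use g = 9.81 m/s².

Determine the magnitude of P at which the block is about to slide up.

P ≈ 718 N

At impending motion up the slope, friction acts down-slope at its limit: f = μ_s N.
P is parallel to the surface, so N = m g cos θ = 575 N.
Along the incline: P = m g sin θ + μ_s N = 563 + 0.27×575 = 718 N.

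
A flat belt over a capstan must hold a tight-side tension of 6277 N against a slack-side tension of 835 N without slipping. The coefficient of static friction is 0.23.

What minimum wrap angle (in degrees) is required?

T₂/T₁ = e^{μβ} → β = ln(T₂/T₁)/μ.
β = ln(6277/835)/0.23 = 2.017/0.23 = 8.771 rad.
In degrees: β = 8.771 × 180/π = 503°.

β_min ≈ 503°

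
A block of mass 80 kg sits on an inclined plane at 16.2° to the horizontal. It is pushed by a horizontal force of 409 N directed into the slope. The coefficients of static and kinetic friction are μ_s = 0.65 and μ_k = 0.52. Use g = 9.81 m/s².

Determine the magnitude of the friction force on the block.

f ≈ 174 N (down the incline)

Resolve perpendicular to the incline: N = m g cos θ + P sin θ = 80×9.81×cos 16.2° + 409×sin 16.2° = 867.7 N.
Parallel to the incline: P cos θ − m g sin θ = 392.8 − 219 = 173.8 N; the friction needed to balance this is 173.8 N acting down the slope.
Maximum static friction: μ_s N = 0.65 × 867.7 = 564 N.
|f_req| = 173.8 ≤ 564 N → the block is in equilibrium; friction equals the required value.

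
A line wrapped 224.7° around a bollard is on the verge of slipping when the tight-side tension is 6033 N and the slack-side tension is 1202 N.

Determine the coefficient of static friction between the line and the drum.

T₂/T₁ = e^{μβ} → μ = ln(T₂/T₁)/β.
β = 224.7° = 3.922 rad.
μ = ln(6033/1202)/3.922 = ln(5.019)/3.922 = 0.411.

μ ≈ 0.411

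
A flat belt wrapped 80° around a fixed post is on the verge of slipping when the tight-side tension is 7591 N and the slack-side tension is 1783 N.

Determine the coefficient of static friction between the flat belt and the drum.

μ ≈ 1.04

T₂/T₁ = e^{μβ} → μ = ln(T₂/T₁)/β.
β = 80° = 1.396 rad.
μ = ln(7591/1783)/1.396 = ln(4.257)/1.396 = 1.04.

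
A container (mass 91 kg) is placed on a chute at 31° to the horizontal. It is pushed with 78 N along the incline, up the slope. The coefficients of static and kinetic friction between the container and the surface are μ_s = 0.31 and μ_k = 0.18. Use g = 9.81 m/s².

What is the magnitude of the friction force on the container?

f ≈ 138 N (up the incline)

Normal force: N = m g cos θ = 91 × 9.81 × cos 31° = 765.2 N.
The friction needed for equilibrium is m g sin θ − P = 459.8 − 78 = 381.8 N, measured positive up-slope.
Maximum static friction available: μ_s N = 0.31 × 765.2 = 237.2 N.
Since |381.8| > 237.2 N, static friction cannot hold it; the container slides down the incline and kinetic friction applies: f = μ_k N = 0.18 × 765.2 = 138 N.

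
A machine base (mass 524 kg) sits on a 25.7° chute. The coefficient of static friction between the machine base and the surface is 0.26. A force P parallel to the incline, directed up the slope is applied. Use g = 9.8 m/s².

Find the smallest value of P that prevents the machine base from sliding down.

The machine base tends to slide down (tan θ > μ_s), so at the point of impending slip friction acts up-slope at its limit: f = μ_s N.
P is parallel to the surface, so N = m g cos θ = 4630 N.
Along the incline: P + μ_s N = m g sin θ, so P = 2230 − 0.26×4630 = 1020 N.

P_min ≈ 1020 N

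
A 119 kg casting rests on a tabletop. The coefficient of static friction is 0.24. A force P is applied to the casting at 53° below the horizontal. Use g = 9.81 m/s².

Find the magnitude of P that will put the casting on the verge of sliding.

P ≈ 683 N

N = m g + P sin α (the push presses the casting into the tabletop).
At impending slip, P cos α = μ_s N = μ_s (m g + P sin α).
Solving: P (cos α − μ_s sin α) = μ_s m g → P = 0.24×1170/(cos 53° − 0.24 sin 53°) = 280/0.4101 = 683 N.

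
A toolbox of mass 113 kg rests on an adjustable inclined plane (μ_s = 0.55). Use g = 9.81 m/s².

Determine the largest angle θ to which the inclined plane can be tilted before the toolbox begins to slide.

θ_max ≈ 28.8°

At the slip threshold, m g sin θ = μ_s · m g cos θ, so tan θ = μ_s.
θ_max = arctan(0.55) = 28.8°.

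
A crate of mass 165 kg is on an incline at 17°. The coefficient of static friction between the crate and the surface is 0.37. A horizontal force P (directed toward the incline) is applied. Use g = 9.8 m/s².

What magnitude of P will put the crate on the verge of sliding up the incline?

P ≈ 1230 N

At impending motion up the slope, friction acts down-slope at its limit: f = μ_s N.
Perpendicular to the incline: N = m g cos θ + P sin θ.
Along the incline: P cos θ = m g sin θ + μ_s N = m g sin θ + μ_s (m g cos θ + P sin θ).
Solving, P (cos θ − μ_s sin θ) = m g (sin θ + μ_s cos θ), so P = 165×9.8×(sin 17° + 0.37 cos 17°)/(cos 17° − 0.37 sin 17°) = 1620×0.6462/0.8481 = 1230 N.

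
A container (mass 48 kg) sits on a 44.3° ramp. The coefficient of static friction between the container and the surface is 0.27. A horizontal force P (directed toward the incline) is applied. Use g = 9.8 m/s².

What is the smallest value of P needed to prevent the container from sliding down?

P_min ≈ 263 N

The container tends to slide down (tan θ > μ_s), so at the point of impending slip friction acts up-slope at its limit: f = μ_s N.
Perpendicular to the incline: N = m g cos θ + P sin θ.
Along the incline: P cos θ + μ_s N = m g sin θ, i.e. P cos θ + μ_s (m g cos θ + P sin θ) = m g sin θ.
Solving, P (cos θ + μ_s sin θ) = m g (sin θ − μ_s cos θ), so P = 470×0.5052/0.9043 = 263 N.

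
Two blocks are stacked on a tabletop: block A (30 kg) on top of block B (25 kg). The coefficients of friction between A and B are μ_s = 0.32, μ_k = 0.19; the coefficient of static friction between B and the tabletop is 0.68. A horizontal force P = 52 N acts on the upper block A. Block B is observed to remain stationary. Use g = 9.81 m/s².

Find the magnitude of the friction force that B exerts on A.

f ≈ 52 N

Between the blocks, N₁ = m_A g = 294.3 N.
Maximum static friction on A from B: μ_s N₁ = 0.32×294.3 = 94.18 N.
Since P = 52 N ≤ 94.18 N, A does not slip on B; friction on A equals P = 52 N.
By Newton's third law B feels 52 N forward from A. With B stationary, the floor's static friction on B balances it: f₂ = 52 N (well within μ_s(m_A+m_B)g = 366.9 N).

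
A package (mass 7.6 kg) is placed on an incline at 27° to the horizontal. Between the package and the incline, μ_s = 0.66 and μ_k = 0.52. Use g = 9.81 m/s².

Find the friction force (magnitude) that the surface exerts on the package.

The normal reaction is N = m g cos θ = 66.43 N.
For equilibrium along the incline, friction must balance the weight component: f = m g sin θ = 33.85 N up the slope.
Static friction can supply at most μ_s N = 43.84 N.
Since |33.85| ≤ 43.84 N, static friction is sufficient; f equals the required value, not μ_s N.

f ≈ 33.8 N (up the incline)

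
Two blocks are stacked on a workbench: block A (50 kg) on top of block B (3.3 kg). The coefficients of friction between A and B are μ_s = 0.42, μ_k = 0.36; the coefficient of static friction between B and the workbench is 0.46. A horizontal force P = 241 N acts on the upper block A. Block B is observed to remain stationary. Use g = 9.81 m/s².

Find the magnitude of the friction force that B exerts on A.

Between the blocks, N₁ = m_A g = 490.5 N.
So the A–B interface can sustain at most μ_s N₁ = 206 N of static friction.
P = 241 N exceeds that limit, so A slips over B and the interface friction becomes kinetic: f₁ = μ_k N₁ = 0.36×490.5 = 177 N.
By Newton's third law B feels 177 N forward from A. With B stationary, the floor's static friction on B balances it: f₂ = 177 N (well within μ_s(m_A+m_B)g = 240.5 N).

f ≈ 177 N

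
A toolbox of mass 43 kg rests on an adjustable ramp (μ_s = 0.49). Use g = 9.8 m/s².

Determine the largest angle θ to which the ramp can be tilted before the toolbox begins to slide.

At the slip threshold, m g sin θ = μ_s · m g cos θ, so tan θ = μ_s.
θ_max = arctan(0.49) = 26.1°.

θ_max ≈ 26.1°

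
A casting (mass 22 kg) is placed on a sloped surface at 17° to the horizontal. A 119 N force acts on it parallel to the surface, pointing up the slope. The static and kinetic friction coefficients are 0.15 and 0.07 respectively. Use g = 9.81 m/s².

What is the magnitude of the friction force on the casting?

f ≈ 14.4 N (down the incline)

The normal reaction is N = m g cos θ = 206.4 N.
For equilibrium along the incline the friction force must supply f = m g sin θ − P = 63.1 − 119 = -55.9 N (positive meaning up-slope).
Static friction can supply at most μ_s N = 30.96 N.
|-55.9| exceeds 30.96 N, so the casting slips up-slope; friction is kinetic, f = μ_k N = 0.07×206.4 = 14.4 N.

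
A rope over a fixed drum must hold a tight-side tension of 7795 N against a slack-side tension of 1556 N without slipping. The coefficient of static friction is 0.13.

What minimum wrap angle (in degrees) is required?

T₂/T₁ = e^{μβ} → β = ln(T₂/T₁)/μ.
β = ln(7795/1556)/0.13 = 1.611/0.13 = 12.4 rad.
In degrees: β = 12.4 × 180/π = 710°.

β_min ≈ 710°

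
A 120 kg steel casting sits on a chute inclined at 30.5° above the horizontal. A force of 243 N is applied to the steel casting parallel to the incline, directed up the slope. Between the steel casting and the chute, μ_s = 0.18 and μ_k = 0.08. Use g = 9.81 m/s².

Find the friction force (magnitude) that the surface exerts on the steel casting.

Normal force: N = m g cos θ = 120 × 9.81 × cos 30.5° = 1014 N.
For equilibrium along the incline the friction force must supply f = m g sin θ − P = 597.5 − 243 = 354.5 N (positive meaning up-slope).
The static-friction ceiling is μ_s N = 0.18 × 1014 = 182.6 N.
|354.5| exceeds 182.6 N, so the steel casting slips down-slope; friction is kinetic, f = μ_k N = 0.08×1014 = 81.1 N.

f ≈ 81.1 N (up the incline)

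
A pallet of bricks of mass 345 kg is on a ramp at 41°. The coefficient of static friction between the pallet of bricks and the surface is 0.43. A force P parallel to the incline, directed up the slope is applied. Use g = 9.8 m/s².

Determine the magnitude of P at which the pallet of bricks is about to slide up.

At impending motion up the slope, friction acts down-slope at its limit: f = μ_s N.
P is parallel to the surface, so N = m g cos θ = 2550 N.
Along the incline: P = m g sin θ + μ_s N = 2220 + 0.43×2550 = 3320 N.

P ≈ 3320 N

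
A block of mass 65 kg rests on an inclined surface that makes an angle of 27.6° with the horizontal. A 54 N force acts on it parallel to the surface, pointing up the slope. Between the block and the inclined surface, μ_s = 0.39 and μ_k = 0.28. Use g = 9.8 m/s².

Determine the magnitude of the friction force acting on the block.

f ≈ 158 N (up the incline)

The normal reaction is N = m g cos θ = 564.5 N.
The friction needed for equilibrium is m g sin θ − P = 295.1 − 54 = 241.1 N, measured positive up-slope.
The static-friction ceiling is μ_s N = 0.39 × 564.5 = 220.2 N.
|241.1| exceeds 220.2 N, so the block slips down-slope; friction is kinetic, f = μ_k N = 0.28×564.5 = 158 N.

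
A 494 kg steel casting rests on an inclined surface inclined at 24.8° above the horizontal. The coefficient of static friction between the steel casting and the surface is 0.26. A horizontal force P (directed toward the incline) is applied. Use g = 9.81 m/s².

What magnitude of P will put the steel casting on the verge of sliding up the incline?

At impending motion up the slope, friction acts down-slope at its limit: f = μ_s N.
Perpendicular to the incline: N = m g cos θ + P sin θ.
Along the incline: P cos θ = m g sin θ + μ_s N = m g sin θ + μ_s (m g cos θ + P sin θ).
Solving, P (cos θ − μ_s sin θ) = m g (sin θ + μ_s cos θ), so P = 494×9.81×(sin 24.8° + 0.26 cos 24.8°)/(cos 24.8° − 0.26 sin 24.8°) = 4850×0.6555/0.7987 = 3980 N.

P ≈ 3980 N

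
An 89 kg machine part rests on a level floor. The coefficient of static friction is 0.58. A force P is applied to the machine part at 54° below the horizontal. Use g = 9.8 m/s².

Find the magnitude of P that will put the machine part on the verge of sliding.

P ≈ 4270 N

N = m g + P sin α (the push presses the machine part into the level floor).
At impending slip, P cos α = μ_s N = μ_s (m g + P sin α).
Solving: P (cos α − μ_s sin α) = μ_s m g → P = 0.58×872/(cos 54° − 0.58 sin 54°) = 506/0.1186 = 4270 N.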